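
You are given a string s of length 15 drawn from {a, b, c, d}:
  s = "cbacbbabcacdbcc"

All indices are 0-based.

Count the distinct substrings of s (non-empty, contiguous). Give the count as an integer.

sorted suffixes:
  #0 SA[0]=6  'abcacdbcc'
  #1 SA[1]=2  'acbbabcacdbcc'
  #2 SA[2]=9  'acdbcc'
  #3 SA[3]=5  'babcacdbcc'
  #4 SA[4]=1  'bacbbabcacdbcc'
  #5 SA[5]=4  'bbabcacdbcc'
  #6 SA[6]=7  'bcacdbcc'
  #7 SA[7]=12  'bcc'
  #8 SA[8]=14  'c'
  #9 SA[9]=8  'cacdbcc'
  #10 SA[10]=0  'cbacbbabcacdbcc'
  #11 SA[11]=3  'cbbabcacdbcc'
  #12 SA[12]=13  'cc'
  #13 SA[13]=10  'cdbcc'
  #14 SA[14]=11  'dbcc'

SA = [6, 2, 9, 5, 1, 4, 7, 12, 14, 8, 0, 3, 13, 10, 11]
[i] adj suffixes → lcp
  [1] 6/2 → 1 ('a')
  [2] 2/9 → 2 ('ac')
  [3] 9/5 → 0 ('')
  [4] 5/1 → 2 ('ba')
  [5] 1/4 → 1 ('b')
  [6] 4/7 → 1 ('b')
  [7] 7/12 → 2 ('bc')
  [8] 12/14 → 0 ('')
  [9] 14/8 → 1 ('c')
  [10] 8/0 → 1 ('c')
  [11] 0/3 → 2 ('cb')
  [12] 3/13 → 1 ('c')
  [13] 13/10 → 1 ('c')
  [14] 10/11 → 0 ('')

n(n+1)/2 = 15·16/2 = 120
Σ LCP = 0 + 1 + 2 + 0 + 2 + 1 + 1 + 2 + 0 + 1 + 1 + 2 + 1 + 1 + 0 = 15
distinct = 120 − 15 = 105

105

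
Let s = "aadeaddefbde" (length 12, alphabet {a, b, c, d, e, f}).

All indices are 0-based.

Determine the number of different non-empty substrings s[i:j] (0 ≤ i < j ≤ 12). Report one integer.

68

sorted suffixes:
  #0 SA[0]=0  'aadeaddefbde'
  #1 SA[1]=4  'addefbde'
  #2 SA[2]=1  'adeaddefbde'
  #3 SA[3]=9  'bde'
  #4 SA[4]=5  'ddefbde'
  #5 SA[5]=10  'de'
  #6 SA[6]=2  'deaddefbde'
  #7 SA[7]=6  'defbde'
  #8 SA[8]=11  'e'
  #9 SA[9]=3  'eaddefbde'
  #10 SA[10]=7  'efbde'
  #11 SA[11]=8  'fbde'

SA = [0, 4, 1, 9, 5, 10, 2, 6, 11, 3, 7, 8]
i: (SA[i-1],SA[i]) lcp shared
  1: (0,4) 1 'a'
  2: (4,1) 2 'ad'
  3: (1,9) 0 ''
  4: (9,5) 0 ''
  5: (5,10) 1 'd'
  6: (10,2) 2 'de'
  7: (2,6) 2 'de'
  8: (6,11) 0 ''
  9: (11,3) 1 'e'
  10: (3,7) 1 'e'
  11: (7,8) 0 ''

n(n+1)/2 = 12·13/2 = 78
Σ LCP = 0 + 1 + 2 + 0 + 0 + 1 + 2 + 2 + 0 + 1 + 1 + 0 = 10
distinct = 78 − 10 = 68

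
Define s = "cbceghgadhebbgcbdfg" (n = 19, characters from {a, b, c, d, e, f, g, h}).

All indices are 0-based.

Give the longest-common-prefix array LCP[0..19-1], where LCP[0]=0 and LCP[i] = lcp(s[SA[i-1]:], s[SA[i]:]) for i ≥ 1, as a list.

rank→(start, suffix):
  0 → (7, 'adhebbgcbdfg')
  1 → (11, 'bbgcbdfg')
  2 → (1, 'bceghgadhebbgcbdfg')
  3 → (15, 'bdfg')
  4 → (12, 'bgcbdfg')
  5 → (0, 'cbceghgadhebbgcbdfg')
  6 → (14, 'cbdfg')
  7 → (2, 'ceghgadhebbgcbdfg')
  8 → (16, 'dfg')
  9 → (8, 'dhebbgcbdfg')
  10 → (10, 'ebbgcbdfg')
  11 → (3, 'eghgadhebbgcbdfg')
  12 → (17, 'fg')
  13 → (18, 'g')
  14 → (6, 'gadhebbgcbdfg')
  15 → (13, 'gcbdfg')
  16 → (4, 'ghgadhebbgcbdfg')
  17 → (9, 'hebbgcbdfg')
  18 → (5, 'hgadhebbgcbdfg')

SA = [7, 11, 1, 15, 12, 0, 14, 2, 16, 8, 10, 3, 17, 18, 6, 13, 4, 9, 5]
[i] adj suffixes → lcp
  [1] 7/11 → 0 ('')
  [2] 11/1 → 1 ('b')
  [3] 1/15 → 1 ('b')
  [4] 15/12 → 1 ('b')
  [5] 12/0 → 0 ('')
  [6] 0/14 → 2 ('cb')
  [7] 14/2 → 1 ('c')
  [8] 2/16 → 0 ('')
  [9] 16/8 → 1 ('d')
  [10] 8/10 → 0 ('')
  [11] 10/3 → 1 ('e')
  [12] 3/17 → 0 ('')
  [13] 17/18 → 0 ('')
  [14] 18/6 → 1 ('g')
  [15] 6/13 → 1 ('g')
  [16] 13/4 → 1 ('g')
  [17] 4/9 → 0 ('')
  [18] 9/5 → 1 ('h')

[0, 0, 1, 1, 1, 0, 2, 1, 0, 1, 0, 1, 0, 0, 1, 1, 1, 0, 1]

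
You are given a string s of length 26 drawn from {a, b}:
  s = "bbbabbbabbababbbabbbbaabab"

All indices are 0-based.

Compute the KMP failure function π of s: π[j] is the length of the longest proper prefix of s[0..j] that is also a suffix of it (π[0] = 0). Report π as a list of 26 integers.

[0, 1, 2, 0, 1, 2, 3, 4, 5, 6, 0, 1, 0, 1, 2, 3, 4, 5, 6, 7, 3, 4, 0, 1, 0, 1]

π[0] = 0
j=1 s[j]='b': π[1]=1 (border 'b')
j=2 s[j]='b': π[2]=2 (border 'bb')
j=3 s[j]='a': k: 2→1→0; π[3]=0 (border '')
j=4 s[j]='b': π[4]=1 (border 'b')
j=5 s[j]='b': π[5]=2 (border 'bb')
j=6 s[j]='b': π[6]=3 (border 'bbb')
j=7 s[j]='a': π[7]=4 (border 'bbba')
j=8 s[j]='b': π[8]=5 (border 'bbbab')
j=9 s[j]='b': π[9]=6 (border 'bbbabb')
j=10 s[j]='a': k: 6→2→1→0; π[10]=0 (border '')
j=11 s[j]='b': π[11]=1 (border 'b')
j=12 s[j]='a': k: 1→0; π[12]=0 (border '')
j=13 s[j]='b': π[13]=1 (border 'b')
j=14 s[j]='b': π[14]=2 (border 'bb')
j=15 s[j]='b': π[15]=3 (border 'bbb')
j=16 s[j]='a': π[16]=4 (border 'bbba')
j=17 s[j]='b': π[17]=5 (border 'bbbab')
j=18 s[j]='b': π[18]=6 (border 'bbbabb')
j=19 s[j]='b': π[19]=7 (border 'bbbabbb')
j=20 s[j]='b': k: 7→3→2; π[20]=3 (border 'bbb')
j=21 s[j]='a': π[21]=4 (border 'bbba')
j=22 s[j]='a': k: 4→0; π[22]=0 (border '')
j=23 s[j]='b': π[23]=1 (border 'b')
j=24 s[j]='a': k: 1→0; π[24]=0 (border '')
j=25 s[j]='b': π[25]=1 (border 'b')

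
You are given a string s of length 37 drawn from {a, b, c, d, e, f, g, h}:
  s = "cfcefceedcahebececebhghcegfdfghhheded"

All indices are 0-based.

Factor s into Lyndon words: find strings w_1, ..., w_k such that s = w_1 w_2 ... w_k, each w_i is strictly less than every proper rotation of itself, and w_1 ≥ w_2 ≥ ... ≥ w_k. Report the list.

emit factor 1: 'cf' (i=0, period=2)
emit factor 2: 'cef' (i=2, period=3)
emit factor 3: 'ceed' (i=5, period=4)
emit factor 4: 'c' (i=9, period=1)
emit factor 5: 'ahebececebhghcegfdfghhheded' (i=10, period=27)

["cf", "cef", "ceed", "c", "ahebececebhghcegfdfghhheded"]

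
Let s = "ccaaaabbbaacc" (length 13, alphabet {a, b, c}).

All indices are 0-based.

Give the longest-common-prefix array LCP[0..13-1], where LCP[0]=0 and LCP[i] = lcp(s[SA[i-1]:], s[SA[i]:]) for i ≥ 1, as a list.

[0, 3, 2, 2, 1, 1, 0, 1, 2, 0, 1, 1, 2]

rank→(start, suffix):
  0 → (2, 'aaaabbbaacc')
  1 → (3, 'aaabbbaacc')
  2 → (4, 'aabbbaacc')
  3 → (9, 'aacc')
  4 → (5, 'abbbaacc')
  5 → (10, 'acc')
  6 → (8, 'baacc')
  7 → (7, 'bbaacc')
  8 → (6, 'bbbaacc')
  9 → (12, 'c')
  10 → (1, 'caaaabbbaacc')
  11 → (11, 'cc')
  12 → (0, 'ccaaaabbbaacc')

SA = [2, 3, 4, 9, 5, 10, 8, 7, 6, 12, 1, 11, 0]
i: (SA[i-1],SA[i]) lcp shared
  1: (2,3) 3 'aaa'
  2: (3,4) 2 'aa'
  3: (4,9) 2 'aa'
  4: (9,5) 1 'a'
  5: (5,10) 1 'a'
  6: (10,8) 0 ''
  7: (8,7) 1 'b'
  8: (7,6) 2 'bb'
  9: (6,12) 0 ''
  10: (12,1) 1 'c'
  11: (1,11) 1 'c'
  12: (11,0) 2 'cc'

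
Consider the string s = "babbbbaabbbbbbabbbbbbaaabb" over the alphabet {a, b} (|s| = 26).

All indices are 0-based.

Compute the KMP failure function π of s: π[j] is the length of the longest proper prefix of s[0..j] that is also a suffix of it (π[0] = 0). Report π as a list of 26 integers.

[0, 0, 1, 1, 1, 1, 2, 0, 1, 1, 1, 1, 1, 1, 2, 3, 4, 5, 6, 1, 1, 2, 0, 0, 1, 1]

π[0] = 0
j=1 s[j]='a': π[1]=0 (border '')
j=2 s[j]='b': π[2]=1 (border 'b')
j=3 s[j]='b': k: 1→0; π[3]=1 (border 'b')
j=4 s[j]='b': k: 1→0; π[4]=1 (border 'b')
j=5 s[j]='b': k: 1→0; π[5]=1 (border 'b')
j=6 s[j]='a': π[6]=2 (border 'ba')
j=7 s[j]='a': k: 2→0; π[7]=0 (border '')
j=8 s[j]='b': π[8]=1 (border 'b')
j=9 s[j]='b': k: 1→0; π[9]=1 (border 'b')
j=10 s[j]='b': k: 1→0; π[10]=1 (border 'b')
j=11 s[j]='b': k: 1→0; π[11]=1 (border 'b')
j=12 s[j]='b': k: 1→0; π[12]=1 (border 'b')
j=13 s[j]='b': k: 1→0; π[13]=1 (border 'b')
j=14 s[j]='a': π[14]=2 (border 'ba')
j=15 s[j]='b': π[15]=3 (border 'bab')
j=16 s[j]='b': π[16]=4 (border 'babb')
j=17 s[j]='b': π[17]=5 (border 'babbb')
j=18 s[j]='b': π[18]=6 (border 'babbbb')
j=19 s[j]='b': k: 6→1→0; π[19]=1 (border 'b')
j=20 s[j]='b': k: 1→0; π[20]=1 (border 'b')
j=21 s[j]='a': π[21]=2 (border 'ba')
j=22 s[j]='a': k: 2→0; π[22]=0 (border '')
j=23 s[j]='a': π[23]=0 (border '')
j=24 s[j]='b': π[24]=1 (border 'b')
j=25 s[j]='b': k: 1→0; π[25]=1 (border 'b')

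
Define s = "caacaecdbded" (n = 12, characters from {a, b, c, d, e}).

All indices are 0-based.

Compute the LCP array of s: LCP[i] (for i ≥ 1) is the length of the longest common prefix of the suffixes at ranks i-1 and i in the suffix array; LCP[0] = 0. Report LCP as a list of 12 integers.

rank | idx | suffix
   0 |   1 | aacaecdbded
   1 |   2 | acaecdbded
   2 |   4 | aecdbded
   3 |   8 | bded
   4 |   0 | caacaecdbded
   5 |   3 | caecdbded
   6 |   6 | cdbded
   7 |  11 | d
   8 |   7 | dbded
   9 |   9 | ded
  10 |   5 | ecdbded
  11 |  10 | ed

SA = [1, 2, 4, 8, 0, 3, 6, 11, 7, 9, 5, 10]
rank  pair      lcp
   1  s[1:],s[2:]  1  'a'
   2  s[2:],s[4:]  1  'a'
   3  s[4:],s[8:]  0  ''
   4  s[8:],s[0:]  0  ''
   5  s[0:],s[3:]  2  'ca'
   6  s[3:],s[6:]  1  'c'
   7  s[6:],s[11:]  0  ''
   8  s[11:],s[7:]  1  'd'
   9  s[7:],s[9:]  1  'd'
  10  s[9:],s[5:]  0  ''
  11  s[5:],s[10:]  1  'e'

[0, 1, 1, 0, 0, 2, 1, 0, 1, 1, 0, 1]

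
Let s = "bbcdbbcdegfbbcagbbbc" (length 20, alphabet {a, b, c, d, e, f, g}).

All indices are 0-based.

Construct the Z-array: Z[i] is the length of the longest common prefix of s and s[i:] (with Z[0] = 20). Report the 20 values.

[20, 1, 0, 0, 4, 1, 0, 0, 0, 0, 0, 3, 1, 0, 0, 0, 2, 3, 1, 0]

Z[0]=20
i=1: outside box; Z[1]=1 scan→box=[1,2)
i=2: outside box; Z[2]=0
i=3: outside box; Z[3]=0
i=4: outside box; Z[4]=4 scan→box=[4,8)
i=5: min(r-i=3, Z[1]=1)=1; Z[5]=1
i=6: min(r-i=2, Z[2]=0)=0; Z[6]=0
i=7: min(r-i=1, Z[3]=0)=0; Z[7]=0
i=8: outside box; Z[8]=0
i=9: outside box; Z[9]=0
i=10: outside box; Z[10]=0
i=11: outside box; Z[11]=3 scan→box=[11,14)
i=12: min(r-i=2, Z[1]=1)=1; Z[12]=1
i=13: min(r-i=1, Z[2]=0)=0; Z[13]=0
i=14: outside box; Z[14]=0
i=15: outside box; Z[15]=0
i=16: outside box; Z[16]=2 scan→box=[16,18)
i=17: min(r-i=1, Z[1]=1)=1; Z[17]=3 scan→box=[17,20)
i=18: min(r-i=2, Z[1]=1)=1; Z[18]=1
i=19: min(r-i=1, Z[2]=0)=0; Z[19]=0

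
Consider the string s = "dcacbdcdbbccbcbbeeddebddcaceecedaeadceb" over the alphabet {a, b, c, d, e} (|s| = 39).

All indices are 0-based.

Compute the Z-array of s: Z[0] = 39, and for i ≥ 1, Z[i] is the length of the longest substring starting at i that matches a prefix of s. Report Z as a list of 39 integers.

Z[0]=39
i=1: outside box; Z[1]=0
i=2: outside box; Z[2]=0
i=3: outside box; Z[3]=0
i=4: outside box; Z[4]=0
i=5: outside box; Z[5]=2 grow→box=[5,7)
i=6: min(r-i=1, Z[1]=0)=0; Z[6]=0
i=7: outside box; Z[7]=1 grow→box=[7,8)
i=8: outside box; Z[8]=0
i=9: outside box; Z[9]=0
i=10: outside box; Z[10]=0
i=11: outside box; Z[11]=0
i=12: outside box; Z[12]=0
i=13: outside box; Z[13]=0
i=14: outside box; Z[14]=0
i=15: outside box; Z[15]=0
i=16: outside box; Z[16]=0
i=17: outside box; Z[17]=0
i=18: outside box; Z[18]=1 grow→box=[18,19)
i=19: outside box; Z[19]=1 grow→box=[19,20)
i=20: outside box; Z[20]=0
i=21: outside box; Z[21]=0
i=22: outside box; Z[22]=1 grow→box=[22,23)
i=23: outside box; Z[23]=4 grow→box=[23,27)
i=24: min(r-i=3, Z[1]=0)=0; Z[24]=0
i=25: min(r-i=2, Z[2]=0)=0; Z[25]=0
i=26: min(r-i=1, Z[3]=0)=0; Z[26]=0
i=27: outside box; Z[27]=0
i=28: outside box; Z[28]=0
i=29: outside box; Z[29]=0
i=30: outside box; Z[30]=0
i=31: outside box; Z[31]=1 grow→box=[31,32)
i=32: outside box; Z[32]=0
i=33: outside box; Z[33]=0
i=34: outside box; Z[34]=0
i=35: outside box; Z[35]=2 grow→box=[35,37)
i=36: min(r-i=1, Z[1]=0)=0; Z[36]=0
i=37: outside box; Z[37]=0
i=38: outside box; Z[38]=0

[39, 0, 0, 0, 0, 2, 0, 1, 0, 0, 0, 0, 0, 0, 0, 0, 0, 0, 1, 1, 0, 0, 1, 4, 0, 0, 0, 0, 0, 0, 0, 1, 0, 0, 0, 2, 0, 0, 0]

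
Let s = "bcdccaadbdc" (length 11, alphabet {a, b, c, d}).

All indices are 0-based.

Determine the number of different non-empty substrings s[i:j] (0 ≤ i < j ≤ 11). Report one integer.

rank | idx | suffix
   0 |   5 | aadbdc
   1 |   6 | adbdc
   2 |   0 | bcdccaadbdc
   3 |   8 | bdc
   4 |  10 | c
   5 |   4 | caadbdc
   6 |   3 | ccaadbdc
   7 |   1 | cdccaadbdc
   8 |   7 | dbdc
   9 |   9 | dc
  10 |   2 | dccaadbdc

SA = [5, 6, 0, 8, 10, 4, 3, 1, 7, 9, 2]
i: (SA[i-1],SA[i]) lcp shared
  1: (5,6) 1 'a'
  2: (6,0) 0 ''
  3: (0,8) 1 'b'
  4: (8,10) 0 ''
  5: (10,4) 1 'c'
  6: (4,3) 1 'c'
  7: (3,1) 1 'c'
  8: (1,7) 0 ''
  9: (7,9) 1 'd'
  10: (9,2) 2 'dc'

n(n+1)/2 = 11·12/2 = 66
Σ LCP = 0 + 1 + 0 + 1 + 0 + 1 + 1 + 1 + 0 + 1 + 2 = 8
distinct = 66 − 8 = 58

58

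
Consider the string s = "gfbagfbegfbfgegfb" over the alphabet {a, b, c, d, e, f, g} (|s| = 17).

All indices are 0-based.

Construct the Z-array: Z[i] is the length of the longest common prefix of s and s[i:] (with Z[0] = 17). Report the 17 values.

[17, 0, 0, 0, 3, 0, 0, 0, 3, 0, 0, 0, 1, 0, 3, 0, 0]

Z[0]=17
i=1: i≥r, start 0; Z[1]=0
i=2: i≥r, start 0; Z[2]=0
i=3: i≥r, start 0; Z[3]=0
i=4: i≥r, start 0; Z[4]=3 scan→box=[4,7)
i=5: min(r-i=2, Z[1]=0)=0; Z[5]=0
i=6: min(r-i=1, Z[2]=0)=0; Z[6]=0
i=7: i≥r, start 0; Z[7]=0
i=8: i≥r, start 0; Z[8]=3 scan→box=[8,11)
i=9: min(r-i=2, Z[1]=0)=0; Z[9]=0
i=10: min(r-i=1, Z[2]=0)=0; Z[10]=0
i=11: i≥r, start 0; Z[11]=0
i=12: i≥r, start 0; Z[12]=1 scan→box=[12,13)
i=13: i≥r, start 0; Z[13]=0
i=14: i≥r, start 0; Z[14]=3 scan→box=[14,17)
i=15: min(r-i=2, Z[1]=0)=0; Z[15]=0
i=16: min(r-i=1, Z[2]=0)=0; Z[16]=0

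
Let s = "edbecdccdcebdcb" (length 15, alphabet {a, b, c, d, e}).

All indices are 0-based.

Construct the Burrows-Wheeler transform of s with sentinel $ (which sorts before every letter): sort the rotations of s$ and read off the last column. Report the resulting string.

rank  rotation          last
    0  $edbecdccdcebdcb  b
    1  b$edbecdccdcebdc  c
    2  bdcb$edbecdccdce  e
    3  becdccdcebdcb$ed  d
    4  cb$edbecdccdcebd  d
    5  ccdcebdcb$edbecd  d
    6  cdccdcebdcb$edbe  e
    7  cdcebdcb$edbecdc  c
    8  cebdcb$edbecdccd  d
    9  dbecdccdcebdcb$e  e
   10  dcb$edbecdccdceb  b
   11  dccdcebdcb$edbec  c
   12  dcebdcb$edbecdcc  c
   13  ebdcb$edbecdccdc  c
   14  ecdccdcebdcb$edb  b
   15  edbecdccdcebdcb$  $

bcedddecdebcccb$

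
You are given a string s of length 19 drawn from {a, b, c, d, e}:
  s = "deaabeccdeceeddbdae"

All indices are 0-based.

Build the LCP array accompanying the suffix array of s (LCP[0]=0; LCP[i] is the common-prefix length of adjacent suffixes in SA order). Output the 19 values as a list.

[0, 1, 1, 0, 1, 0, 1, 1, 0, 1, 1, 1, 2, 0, 1, 1, 2, 1, 1]

sorted suffixes:
  #0 SA[0]=2  'aabeccdeceeddbdae'
  #1 SA[1]=3  'abeccdeceeddbdae'
  #2 SA[2]=17  'ae'
  #3 SA[3]=15  'bdae'
  #4 SA[4]=4  'beccdeceeddbdae'
  #5 SA[5]=6  'ccdeceeddbdae'
  #6 SA[6]=7  'cdeceeddbdae'
  #7 SA[7]=10  'ceeddbdae'
  #8 SA[8]=16  'dae'
  #9 SA[9]=14  'dbdae'
  #10 SA[10]=13  'ddbdae'
  #11 SA[11]=0  'deaabeccdeceeddbdae'
  #12 SA[12]=8  'deceeddbdae'
  #13 SA[13]=18  'e'
  #14 SA[14]=1  'eaabeccdeceeddbdae'
  #15 SA[15]=5  'eccdeceeddbdae'
  #16 SA[16]=9  'eceeddbdae'
  #17 SA[17]=12  'eddbdae'
  #18 SA[18]=11  'eeddbdae'

SA = [2, 3, 17, 15, 4, 6, 7, 10, 16, 14, 13, 0, 8, 18, 1, 5, 9, 12, 11]
i: (SA[i-1],SA[i]) lcp shared
  1: (2,3) 1 'a'
  2: (3,17) 1 'a'
  3: (17,15) 0 ''
  4: (15,4) 1 'b'
  5: (4,6) 0 ''
  6: (6,7) 1 'c'
  7: (7,10) 1 'c'
  8: (10,16) 0 ''
  9: (16,14) 1 'd'
  10: (14,13) 1 'd'
  11: (13,0) 1 'd'
  12: (0,8) 2 'de'
  13: (8,18) 0 ''
  14: (18,1) 1 'e'
  15: (1,5) 1 'e'
  16: (5,9) 2 'ec'
  17: (9,12) 1 'e'
  18: (12,11) 1 'e'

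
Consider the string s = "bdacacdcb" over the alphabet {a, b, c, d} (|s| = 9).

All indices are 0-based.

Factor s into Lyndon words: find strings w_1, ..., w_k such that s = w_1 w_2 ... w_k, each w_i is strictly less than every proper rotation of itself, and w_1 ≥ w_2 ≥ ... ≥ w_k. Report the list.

["bd", "acacdcb"]

emit factor 1: 'bd' (i=0, period=2)
emit factor 2: 'acacdcb' (i=2, period=7)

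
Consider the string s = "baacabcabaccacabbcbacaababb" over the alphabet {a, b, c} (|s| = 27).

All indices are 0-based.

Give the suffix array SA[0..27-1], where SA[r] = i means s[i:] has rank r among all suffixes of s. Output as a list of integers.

sorted suffixes:
  #0 SA[0]=21  'aababb'
  #1 SA[1]=1  'aacabcabaccacabbcbacaababb'
  #2 SA[2]=22  'ababb'
  #3 SA[3]=7  'abaccacabbcbacaababb'
  #4 SA[4]=24  'abb'
  #5 SA[5]=14  'abbcbacaababb'
  #6 SA[6]=4  'abcabaccacabbcbacaababb'
  #7 SA[7]=19  'acaababb'
  #8 SA[8]=12  'acabbcbacaababb'
  #9 SA[9]=2  'acabcabaccacabbcbacaababb'
  #10 SA[10]=9  'accacabbcbacaababb'
  #11 SA[11]=26  'b'
  #12 SA[12]=0  'baacabcabaccacabbcbacaababb'
  #13 SA[13]=23  'babb'
  #14 SA[14]=18  'bacaababb'
  #15 SA[15]=8  'baccacabbcbacaababb'
  #16 SA[16]=25  'bb'
  #17 SA[17]=15  'bbcbacaababb'
  #18 SA[18]=5  'bcabaccacabbcbacaababb'
  #19 SA[19]=16  'bcbacaababb'
  #20 SA[20]=20  'caababb'
  #21 SA[21]=6  'cabaccacabbcbacaababb'
  #22 SA[22]=13  'cabbcbacaababb'
  #23 SA[23]=3  'cabcabaccacabbcbacaababb'
  #24 SA[24]=11  'cacabbcbacaababb'
  #25 SA[25]=17  'cbacaababb'
  #26 SA[26]=10  'ccacabbcbacaababb'

[21, 1, 22, 7, 24, 14, 4, 19, 12, 2, 9, 26, 0, 23, 18, 8, 25, 15, 5, 16, 20, 6, 13, 3, 11, 17, 10]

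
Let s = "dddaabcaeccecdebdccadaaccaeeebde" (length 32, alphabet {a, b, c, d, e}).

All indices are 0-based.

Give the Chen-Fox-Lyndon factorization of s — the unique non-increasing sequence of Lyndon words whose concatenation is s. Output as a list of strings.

["d", "d", "d", "aabcaeccecdebdccadaaccaeeebde"]

emit factor 1: 'd' (i=0, period=1)
emit factor 2: 'd' (i=1, period=1)
emit factor 3: 'd' (i=2, period=1)
emit factor 4: 'aabcaeccecdebdccadaaccaeeebde' (i=3, period=29)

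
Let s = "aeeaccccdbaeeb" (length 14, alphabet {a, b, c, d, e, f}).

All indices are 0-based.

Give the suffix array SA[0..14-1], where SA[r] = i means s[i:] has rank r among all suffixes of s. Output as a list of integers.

rank | idx | suffix
   0 |   3 | accccdbaeeb
   1 |   0 | aeeaccccdbaeeb
   2 |  10 | aeeb
   3 |  13 | b
   4 |   9 | baeeb
   5 |   4 | ccccdbaeeb
   6 |   5 | cccdbaeeb
   7 |   6 | ccdbaeeb
   8 |   7 | cdbaeeb
   9 |   8 | dbaeeb
  10 |   2 | eaccccdbaeeb
  11 |  12 | eb
  12 |   1 | eeaccccdbaeeb
  13 |  11 | eeb

[3, 0, 10, 13, 9, 4, 5, 6, 7, 8, 2, 12, 1, 11]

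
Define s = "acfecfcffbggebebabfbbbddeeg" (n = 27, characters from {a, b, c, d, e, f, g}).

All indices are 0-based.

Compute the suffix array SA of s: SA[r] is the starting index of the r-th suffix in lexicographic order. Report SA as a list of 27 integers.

sorted suffixes:
  #0 SA[0]=16  'abfbbbddeeg'
  #1 SA[1]=0  'acfecfcffbggebebabfbbbddeeg'
  #2 SA[2]=15  'babfbbbddeeg'
  #3 SA[3]=19  'bbbddeeg'
  #4 SA[4]=20  'bbddeeg'
  #5 SA[5]=21  'bddeeg'
  #6 SA[6]=13  'bebabfbbbddeeg'
  #7 SA[7]=17  'bfbbbddeeg'
  #8 SA[8]=9  'bggebebabfbbbddeeg'
  #9 SA[9]=4  'cfcffbggebebabfbbbddeeg'
  #10 SA[10]=1  'cfecfcffbggebebabfbbbddeeg'
  #11 SA[11]=6  'cffbggebebabfbbbddeeg'
  #12 SA[12]=22  'ddeeg'
  #13 SA[13]=23  'deeg'
  #14 SA[14]=14  'ebabfbbbddeeg'
  #15 SA[15]=12  'ebebabfbbbddeeg'
  #16 SA[16]=3  'ecfcffbggebebabfbbbddeeg'
  #17 SA[17]=24  'eeg'
  #18 SA[18]=25  'eg'
  #19 SA[19]=18  'fbbbddeeg'
  #20 SA[20]=8  'fbggebebabfbbbddeeg'
  #21 SA[21]=5  'fcffbggebebabfbbbddeeg'
  #22 SA[22]=2  'fecfcffbggebebabfbbbddeeg'
  #23 SA[23]=7  'ffbggebebabfbbbddeeg'
  #24 SA[24]=26  'g'
  #25 SA[25]=11  'gebebabfbbbddeeg'
  #26 SA[26]=10  'ggebebabfbbbddeeg'

[16, 0, 15, 19, 20, 21, 13, 17, 9, 4, 1, 6, 22, 23, 14, 12, 3, 24, 25, 18, 8, 5, 2, 7, 26, 11, 10]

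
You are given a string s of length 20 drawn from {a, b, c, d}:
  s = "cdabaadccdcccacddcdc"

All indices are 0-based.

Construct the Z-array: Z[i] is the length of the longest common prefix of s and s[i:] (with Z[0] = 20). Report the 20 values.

[20, 0, 0, 0, 0, 0, 0, 1, 2, 0, 1, 1, 1, 0, 2, 0, 0, 2, 0, 1]

Z[0]=20
i=1: fresh scan; Z[1]=0
i=2: fresh scan; Z[2]=0
i=3: fresh scan; Z[3]=0
i=4: fresh scan; Z[4]=0
i=5: fresh scan; Z[5]=0
i=6: fresh scan; Z[6]=0
i=7: fresh scan; Z[7]=1 grow→box=[7,8)
i=8: fresh scan; Z[8]=2 grow→box=[8,10)
i=9: min(r-i=1, Z[1]=0)=0; Z[9]=0
i=10: fresh scan; Z[10]=1 grow→box=[10,11)
i=11: fresh scan; Z[11]=1 grow→box=[11,12)
i=12: fresh scan; Z[12]=1 grow→box=[12,13)
i=13: fresh scan; Z[13]=0
i=14: fresh scan; Z[14]=2 grow→box=[14,16)
i=15: min(r-i=1, Z[1]=0)=0; Z[15]=0
i=16: fresh scan; Z[16]=0
i=17: fresh scan; Z[17]=2 grow→box=[17,19)
i=18: min(r-i=1, Z[1]=0)=0; Z[18]=0
i=19: fresh scan; Z[19]=1 grow→box=[19,20)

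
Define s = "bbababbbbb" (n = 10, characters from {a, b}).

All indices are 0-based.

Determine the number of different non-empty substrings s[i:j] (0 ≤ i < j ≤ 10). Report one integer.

rank→(start, suffix):
  0 → (2, 'ababbbbb')
  1 → (4, 'abbbbb')
  2 → (9, 'b')
  3 → (1, 'bababbbbb')
  4 → (3, 'babbbbb')
  5 → (8, 'bb')
  6 → (0, 'bbababbbbb')
  7 → (7, 'bbb')
  8 → (6, 'bbbb')
  9 → (5, 'bbbbb')

SA = [2, 4, 9, 1, 3, 8, 0, 7, 6, 5]
rank  pair      lcp
   1  s[2:],s[4:]  2  'ab'
   2  s[4:],s[9:]  0  ''
   3  s[9:],s[1:]  1  'b'
   4  s[1:],s[3:]  3  'bab'
   5  s[3:],s[8:]  1  'b'
   6  s[8:],s[0:]  2  'bb'
   7  s[0:],s[7:]  2  'bb'
   8  s[7:],s[6:]  3  'bbb'
   9  s[6:],s[5:]  4  'bbbb'

n(n+1)/2 = 10·11/2 = 55
Σ LCP = 0 + 2 + 0 + 1 + 3 + 1 + 2 + 2 + 3 + 4 = 18
distinct = 55 − 18 = 37

37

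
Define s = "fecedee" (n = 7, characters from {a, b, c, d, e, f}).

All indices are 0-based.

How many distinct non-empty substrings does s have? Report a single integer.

rank | idx | suffix
   0 |   2 | cedee
   1 |   4 | dee
   2 |   6 | e
   3 |   1 | ecedee
   4 |   3 | edee
   5 |   5 | ee
   6 |   0 | fecedee

SA = [2, 4, 6, 1, 3, 5, 0]
i: (SA[i-1],SA[i]) lcp shared
  1: (2,4) 0 ''
  2: (4,6) 0 ''
  3: (6,1) 1 'e'
  4: (1,3) 1 'e'
  5: (3,5) 1 'e'
  6: (5,0) 0 ''

n(n+1)/2 = 7·8/2 = 28
Σ LCP = 0 + 0 + 0 + 1 + 1 + 1 + 0 = 3
distinct = 28 − 3 = 25

25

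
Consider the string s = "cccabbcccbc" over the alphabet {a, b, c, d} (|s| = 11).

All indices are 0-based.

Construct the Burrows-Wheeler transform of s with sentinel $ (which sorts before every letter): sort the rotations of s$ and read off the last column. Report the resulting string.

ccacbbcccc$b

rank  rotation      last
    0  $cccabbcccbc  c
    1  abbcccbc$ccc  c
    2  bbcccbc$ccca  a
    3  bc$cccabbccc  c
    4  bcccbc$cccab  b
    5  c$cccabbcccb  b
    6  cabbcccbc$cc  c
    7  cbc$cccabbcc  c
    8  ccabbcccbc$c  c
    9  ccbc$cccabbc  c
   10  cccabbcccbc$  $
   11  cccbc$cccabb  b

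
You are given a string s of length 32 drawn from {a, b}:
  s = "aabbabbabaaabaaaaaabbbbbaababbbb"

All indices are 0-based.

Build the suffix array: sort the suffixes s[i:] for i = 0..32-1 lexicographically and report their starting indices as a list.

[13, 14, 15, 9, 16, 10, 24, 0, 17, 11, 7, 25, 4, 1, 27, 18, 31, 12, 8, 23, 6, 3, 26, 30, 22, 5, 2, 29, 21, 28, 20, 19]

sorted suffixes:
  #0 SA[0]=13  'aaaaaabbbbbaababbbb'
  #1 SA[1]=14  'aaaaabbbbbaababbbb'
  #2 SA[2]=15  'aaaabbbbbaababbbb'
  #3 SA[3]=9  'aaabaaaaaabbbbbaababbbb'
  #4 SA[4]=16  'aaabbbbbaababbbb'
  #5 SA[5]=10  'aabaaaaaabbbbbaababbbb'
  #6 SA[6]=24  'aababbbb'
  #7 SA[7]=0  'aabbabbabaaabaaaaaabbbbbaababbbb'
  #8 SA[8]=17  'aabbbbbaababbbb'
  #9 SA[9]=11  'abaaaaaabbbbbaababbbb'
  #10 SA[10]=7  'abaaabaaaaaabbbbbaababbbb'
  #11 SA[11]=25  'ababbbb'
  #12 SA[12]=4  'abbabaaabaaaaaabbbbbaababbbb'
  #13 SA[13]=1  'abbabbabaaabaaaaaabbbbbaababbbb'
  #14 SA[14]=27  'abbbb'
  #15 SA[15]=18  'abbbbbaababbbb'
  #16 SA[16]=31  'b'
  #17 SA[17]=12  'baaaaaabbbbbaababbbb'
  #18 SA[18]=8  'baaabaaaaaabbbbbaababbbb'
  #19 SA[19]=23  'baababbbb'
  #20 SA[20]=6  'babaaabaaaaaabbbbbaababbbb'
  #21 SA[21]=3  'babbabaaabaaaaaabbbbbaababbbb'
  #22 SA[22]=26  'babbbb'
  #23 SA[23]=30  'bb'
  #24 SA[24]=22  'bbaababbbb'
  #25 SA[25]=5  'bbabaaabaaaaaabbbbbaababbbb'
  #26 SA[26]=2  'bbabbabaaabaaaaaabbbbbaababbbb'
  #27 SA[27]=29  'bbb'
  #28 SA[28]=21  'bbbaababbbb'
  #29 SA[29]=28  'bbbb'
  #30 SA[30]=20  'bbbbaababbbb'
  #31 SA[31]=19  'bbbbbaababbbb'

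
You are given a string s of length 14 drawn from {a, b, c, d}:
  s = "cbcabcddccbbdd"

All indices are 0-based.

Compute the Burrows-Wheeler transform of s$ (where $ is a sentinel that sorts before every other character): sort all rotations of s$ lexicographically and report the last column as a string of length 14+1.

dcccabbc$dbddbc

rank  rotation         last
    0  $cbcabcddccbbdd  d
    1  abcddccbbdd$cbc  c
    2  bbdd$cbcabcddcc  c
    3  bcabcddccbbdd$c  c
    4  bcddccbbdd$cbca  a
    5  bdd$cbcabcddccb  b
    6  cabcddccbbdd$cb  b
    7  cbbdd$cbcabcddc  c
    8  cbcabcddccbbdd$  $
    9  ccbbdd$cbcabcdd  d
   10  cddccbbdd$cbcab  b
   11  d$cbcabcddccbbd  d
   12  dccbbdd$cbcabcd  d
   13  dd$cbcabcddccbb  b
   14  ddccbbdd$cbcabc  c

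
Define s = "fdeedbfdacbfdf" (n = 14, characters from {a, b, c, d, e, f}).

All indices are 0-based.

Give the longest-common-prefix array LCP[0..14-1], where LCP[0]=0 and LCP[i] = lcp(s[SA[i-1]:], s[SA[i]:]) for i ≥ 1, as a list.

[0, 0, 3, 0, 0, 1, 1, 1, 0, 1, 0, 1, 2, 2]

sorted suffixes:
  #0 SA[0]=8  'acbfdf'
  #1 SA[1]=5  'bfdacbfdf'
  #2 SA[2]=10  'bfdf'
  #3 SA[3]=9  'cbfdf'
  #4 SA[4]=7  'dacbfdf'
  #5 SA[5]=4  'dbfdacbfdf'
  #6 SA[6]=1  'deedbfdacbfdf'
  #7 SA[7]=12  'df'
  #8 SA[8]=3  'edbfdacbfdf'
  #9 SA[9]=2  'eedbfdacbfdf'
  #10 SA[10]=13  'f'
  #11 SA[11]=6  'fdacbfdf'
  #12 SA[12]=0  'fdeedbfdacbfdf'
  #13 SA[13]=11  'fdf'

SA = [8, 5, 10, 9, 7, 4, 1, 12, 3, 2, 13, 6, 0, 11]
[i] adj suffixes → lcp
  [1] 8/5 → 0 ('')
  [2] 5/10 → 3 ('bfd')
  [3] 10/9 → 0 ('')
  [4] 9/7 → 0 ('')
  [5] 7/4 → 1 ('d')
  [6] 4/1 → 1 ('d')
  [7] 1/12 → 1 ('d')
  [8] 12/3 → 0 ('')
  [9] 3/2 → 1 ('e')
  [10] 2/13 → 0 ('')
  [11] 13/6 → 1 ('f')
  [12] 6/0 → 2 ('fd')
  [13] 0/11 → 2 ('fd')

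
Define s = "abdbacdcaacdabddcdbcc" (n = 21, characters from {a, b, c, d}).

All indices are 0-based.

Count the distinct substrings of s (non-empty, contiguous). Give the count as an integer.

205

rank→(start, suffix):
  0 → (8, 'aacdabddcdbcc')
  1 → (0, 'abdbacdcaacdabddcdbcc')
  2 → (12, 'abddcdbcc')
  3 → (9, 'acdabddcdbcc')
  4 → (4, 'acdcaacdabddcdbcc')
  5 → (3, 'bacdcaacdabddcdbcc')
  6 → (18, 'bcc')
  7 → (1, 'bdbacdcaacdabddcdbcc')
  8 → (13, 'bddcdbcc')
  9 → (20, 'c')
  10 → (7, 'caacdabddcdbcc')
  11 → (19, 'cc')
  12 → (10, 'cdabddcdbcc')
  13 → (16, 'cdbcc')
  14 → (5, 'cdcaacdabddcdbcc')
  15 → (11, 'dabddcdbcc')
  16 → (2, 'dbacdcaacdabddcdbcc')
  17 → (17, 'dbcc')
  18 → (6, 'dcaacdabddcdbcc')
  19 → (15, 'dcdbcc')
  20 → (14, 'ddcdbcc')

SA = [8, 0, 12, 9, 4, 3, 18, 1, 13, 20, 7, 19, 10, 16, 5, 11, 2, 17, 6, 15, 14]
rank  pair      lcp
   1  s[8:],s[0:]  1  'a'
   2  s[0:],s[12:]  3  'abd'
   3  s[12:],s[9:]  1  'a'
   4  s[9:],s[4:]  3  'acd'
   5  s[4:],s[3:]  0  ''
   6  s[3:],s[18:]  1  'b'
   7  s[18:],s[1:]  1  'b'
   8  s[1:],s[13:]  2  'bd'
   9  s[13:],s[20:]  0  ''
  10  s[20:],s[7:]  1  'c'
  11  s[7:],s[19:]  1  'c'
  12  s[19:],s[10:]  1  'c'
  13  s[10:],s[16:]  2  'cd'
  14  s[16:],s[5:]  2  'cd'
  15  s[5:],s[11:]  0  ''
  16  s[11:],s[2:]  1  'd'
  17  s[2:],s[17:]  2  'db'
  18  s[17:],s[6:]  1  'd'
  19  s[6:],s[15:]  2  'dc'
  20  s[15:],s[14:]  1  'd'

n(n+1)/2 = 21·22/2 = 231
Σ LCP = 0 + 1 + 3 + 1 + 3 + 0 + 1 + 1 + 2 + 0 + 1 + 1 + 1 + 2 + 2 + 0 + 1 + 2 + 1 + 2 + 1 = 26
distinct = 231 − 26 = 205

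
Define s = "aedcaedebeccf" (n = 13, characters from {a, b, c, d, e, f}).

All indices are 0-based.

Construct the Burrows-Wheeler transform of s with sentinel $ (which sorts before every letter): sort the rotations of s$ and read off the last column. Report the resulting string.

f$cedeceedbaac

rank  rotation        last
    0  $aedcaedebeccf  f
    1  aedcaedebeccf$  $
    2  aedebeccf$aedc  c
    3  beccf$aedcaede  e
    4  caedebeccf$aed  d
    5  ccf$aedcaedebe  e
    6  cf$aedcaedebec  c
    7  dcaedebeccf$ae  e
    8  debeccf$aedcae  e
    9  ebeccf$aedcaed  d
   10  eccf$aedcaedeb  b
   11  edcaedebeccf$a  a
   12  edebeccf$aedca  a
   13  f$aedcaedebecc  c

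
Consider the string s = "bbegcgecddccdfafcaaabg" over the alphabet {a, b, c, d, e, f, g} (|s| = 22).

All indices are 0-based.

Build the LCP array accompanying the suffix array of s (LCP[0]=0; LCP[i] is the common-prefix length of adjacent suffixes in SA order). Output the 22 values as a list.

rank | idx | suffix
   0 |  17 | aaabg
   1 |  18 | aabg
   2 |  19 | abg
   3 |  14 | afcaaabg
   4 |   0 | bbegcgecddccdfafcaaabg
   5 |   1 | begcgecddccdfafcaaabg
   6 |  20 | bg
   7 |  16 | caaabg
   8 |  10 | ccdfafcaaabg
   9 |   7 | cddccdfafcaaabg
  10 |  11 | cdfafcaaabg
  11 |   4 | cgecddccdfafcaaabg
  12 |   9 | dccdfafcaaabg
  13 |   8 | ddccdfafcaaabg
  14 |  12 | dfafcaaabg
  15 |   6 | ecddccdfafcaaabg
  16 |   2 | egcgecddccdfafcaaabg
  17 |  13 | fafcaaabg
  18 |  15 | fcaaabg
  19 |  21 | g
  20 |   3 | gcgecddccdfafcaaabg
  21 |   5 | gecddccdfafcaaabg

SA = [17, 18, 19, 14, 0, 1, 20, 16, 10, 7, 11, 4, 9, 8, 12, 6, 2, 13, 15, 21, 3, 5]
rank  pair      lcp
   1  s[17:],s[18:]  2  'aa'
   2  s[18:],s[19:]  1  'a'
   3  s[19:],s[14:]  1  'a'
   4  s[14:],s[0:]  0  ''
   5  s[0:],s[1:]  1  'b'
   6  s[1:],s[20:]  1  'b'
   7  s[20:],s[16:]  0  ''
   8  s[16:],s[10:]  1  'c'
   9  s[10:],s[7:]  1  'c'
  10  s[7:],s[11:]  2  'cd'
  11  s[11:],s[4:]  1  'c'
  12  s[4:],s[9:]  0  ''
  13  s[9:],s[8:]  1  'd'
  14  s[8:],s[12:]  1  'd'
  15  s[12:],s[6:]  0  ''
  16  s[6:],s[2:]  1  'e'
  17  s[2:],s[13:]  0  ''
  18  s[13:],s[15:]  1  'f'
  19  s[15:],s[21:]  0  ''
  20  s[21:],s[3:]  1  'g'
  21  s[3:],s[5:]  1  'g'

[0, 2, 1, 1, 0, 1, 1, 0, 1, 1, 2, 1, 0, 1, 1, 0, 1, 0, 1, 0, 1, 1]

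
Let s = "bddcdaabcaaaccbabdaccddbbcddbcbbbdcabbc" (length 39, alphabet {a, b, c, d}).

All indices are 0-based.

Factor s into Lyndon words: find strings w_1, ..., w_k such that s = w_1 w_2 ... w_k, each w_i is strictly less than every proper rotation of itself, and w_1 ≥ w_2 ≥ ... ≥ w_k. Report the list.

emit factor 1: 'bddcd' (i=0, period=5)
emit factor 2: 'aabc' (i=5, period=4)
emit factor 3: 'aaaccbabdaccddbbcddbcbbbdcabbc' (i=9, period=30)

["bddcd", "aabc", "aaaccbabdaccddbbcddbcbbbdcabbc"]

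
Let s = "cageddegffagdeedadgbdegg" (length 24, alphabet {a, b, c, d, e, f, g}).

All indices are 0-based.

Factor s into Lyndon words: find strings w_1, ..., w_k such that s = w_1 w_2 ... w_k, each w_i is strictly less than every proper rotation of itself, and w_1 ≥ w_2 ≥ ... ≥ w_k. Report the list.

emit factor 1: 'c' (i=0, period=1)
emit factor 2: 'ageddegff' (i=1, period=9)
emit factor 3: 'agdeed' (i=10, period=6)
emit factor 4: 'adgbdegg' (i=16, period=8)

["c", "ageddegff", "agdeed", "adgbdegg"]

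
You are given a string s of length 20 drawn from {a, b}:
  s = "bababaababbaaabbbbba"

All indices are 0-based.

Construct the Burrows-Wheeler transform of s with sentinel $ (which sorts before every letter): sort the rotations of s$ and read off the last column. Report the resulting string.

rank  rotation               last
    0  $bababaababbaaabbbbba  a
    1  a$bababaababbaaabbbbb  b
    2  aaabbbbba$bababaababb  b
    3  aababbaaabbbbba$babab  b
    4  aabbbbba$bababaababba  a
    5  abaababbaaabbbbba$bab  b
    6  ababaababbaaabbbbba$b  b
    7  ababbaaabbbbba$bababa  a
    8  abbaaabbbbba$bababaab  b
    9  abbbbba$bababaababbaa  a
   10  ba$bababaababbaaabbbb  b
   11  baaabbbbba$bababaabab  b
   12  baababbaaabbbbba$baba  a
   13  babaababbaaabbbbba$ba  a
   14  bababaababbaaabbbbba$  $
   15  babbaaabbbbba$bababaa  a
   16  bba$bababaababbaaabbb  b
   17  bbaaabbbbba$bababaaba  a
   18  bbba$bababaababbaaabb  b
   19  bbbba$bababaababbaaab  b
   20  bbbbba$bababaababbaaa  a

abbbabbababbaa$ababba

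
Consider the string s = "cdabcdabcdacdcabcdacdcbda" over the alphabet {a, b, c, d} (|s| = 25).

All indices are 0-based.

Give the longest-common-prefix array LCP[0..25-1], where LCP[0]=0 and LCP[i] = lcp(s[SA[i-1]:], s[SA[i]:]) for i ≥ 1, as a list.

[0, 1, 5, 8, 1, 4, 0, 4, 7, 1, 0, 1, 1, 7, 3, 6, 2, 3, 0, 2, 6, 2, 5, 1, 2]

rank→(start, suffix):
  0 → (24, 'a')
  1 → (2, 'abcdabcdacdcabcdacdcbda')
  2 → (6, 'abcdacdcabcdacdcbda')
  3 → (14, 'abcdacdcbda')
  4 → (10, 'acdcabcdacdcbda')
  5 → (18, 'acdcbda')
  6 → (3, 'bcdabcdacdcabcdacdcbda')
  7 → (7, 'bcdacdcabcdacdcbda')
  8 → (15, 'bcdacdcbda')
  9 → (22, 'bda')
  10 → (13, 'cabcdacdcbda')
  11 → (21, 'cbda')
  12 → (0, 'cdabcdabcdacdcabcdacdcbda')
  13 → (4, 'cdabcdacdcabcdacdcbda')
  14 → (8, 'cdacdcabcdacdcbda')
  15 → (16, 'cdacdcbda')
  16 → (11, 'cdcabcdacdcbda')
  17 → (19, 'cdcbda')
  18 → (23, 'da')
  19 → (1, 'dabcdabcdacdcabcdacdcbda')
  20 → (5, 'dabcdacdcabcdacdcbda')
  21 → (9, 'dacdcabcdacdcbda')
  22 → (17, 'dacdcbda')
  23 → (12, 'dcabcdacdcbda')
  24 → (20, 'dcbda')

SA = [24, 2, 6, 14, 10, 18, 3, 7, 15, 22, 13, 21, 0, 4, 8, 16, 11, 19, 23, 1, 5, 9, 17, 12, 20]
rank  pair      lcp
   1  s[24:],s[2:]  1  'a'
   2  s[2:],s[6:]  5  'abcda'
   3  s[6:],s[14:]  8  'abcdacdc'
   4  s[14:],s[10:]  1  'a'
   5  s[10:],s[18:]  4  'acdc'
   6  s[18:],s[3:]  0  ''
   7  s[3:],s[7:]  4  'bcda'
   8  s[7:],s[15:]  7  'bcdacdc'
   9  s[15:],s[22:]  1  'b'
  10  s[22:],s[13:]  0  ''
  11  s[13:],s[21:]  1  'c'
  12  s[21:],s[0:]  1  'c'
  13  s[0:],s[4:]  7  'cdabcda'
  14  s[4:],s[8:]  3  'cda'
  15  s[8:],s[16:]  6  'cdacdc'
  16  s[16:],s[11:]  2  'cd'
  17  s[11:],s[19:]  3  'cdc'
  18  s[19:],s[23:]  0  ''
  19  s[23:],s[1:]  2  'da'
  20  s[1:],s[5:]  6  'dabcda'
  21  s[5:],s[9:]  2  'da'
  22  s[9:],s[17:]  5  'dacdc'
  23  s[17:],s[12:]  1  'd'
  24  s[12:],s[20:]  2  'dc'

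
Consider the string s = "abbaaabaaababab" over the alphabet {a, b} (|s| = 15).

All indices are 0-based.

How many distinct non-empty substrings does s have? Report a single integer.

84

rank | idx | suffix
   0 |   3 | aaabaaababab
   1 |   7 | aaababab
   2 |   4 | aabaaababab
   3 |   8 | aababab
   4 |  13 | ab
   5 |   5 | abaaababab
   6 |  11 | abab
   7 |   9 | ababab
   8 |   0 | abbaaabaaababab
   9 |  14 | b
  10 |   2 | baaabaaababab
  11 |   6 | baaababab
  12 |  12 | bab
  13 |  10 | babab
  14 |   1 | bbaaabaaababab

SA = [3, 7, 4, 8, 13, 5, 11, 9, 0, 14, 2, 6, 12, 10, 1]
rank  pair      lcp
   1  s[3:],s[7:]  5  'aaaba'
   2  s[7:],s[4:]  2  'aa'
   3  s[4:],s[8:]  4  'aaba'
   4  s[8:],s[13:]  1  'a'
   5  s[13:],s[5:]  2  'ab'
   6  s[5:],s[11:]  3  'aba'
   7  s[11:],s[9:]  4  'abab'
   8  s[9:],s[0:]  2  'ab'
   9  s[0:],s[14:]  0  ''
  10  s[14:],s[2:]  1  'b'
  11  s[2:],s[6:]  6  'baaaba'
  12  s[6:],s[12:]  2  'ba'
  13  s[12:],s[10:]  3  'bab'
  14  s[10:],s[1:]  1  'b'

n(n+1)/2 = 15·16/2 = 120
Σ LCP = 0 + 5 + 2 + 4 + 1 + 2 + 3 + 4 + 2 + 0 + 1 + 6 + 2 + 3 + 1 = 36
distinct = 120 − 36 = 84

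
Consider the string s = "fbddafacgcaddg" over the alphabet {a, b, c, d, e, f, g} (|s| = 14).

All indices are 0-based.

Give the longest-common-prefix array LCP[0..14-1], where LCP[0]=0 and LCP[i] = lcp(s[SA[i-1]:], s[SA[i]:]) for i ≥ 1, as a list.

[0, 1, 1, 0, 0, 1, 0, 1, 2, 1, 0, 1, 0, 1]

sorted suffixes:
  #0 SA[0]=6  'acgcaddg'
  #1 SA[1]=10  'addg'
  #2 SA[2]=4  'afacgcaddg'
  #3 SA[3]=1  'bddafacgcaddg'
  #4 SA[4]=9  'caddg'
  #5 SA[5]=7  'cgcaddg'
  #6 SA[6]=3  'dafacgcaddg'
  #7 SA[7]=2  'ddafacgcaddg'
  #8 SA[8]=11  'ddg'
  #9 SA[9]=12  'dg'
  #10 SA[10]=5  'facgcaddg'
  #11 SA[11]=0  'fbddafacgcaddg'
  #12 SA[12]=13  'g'
  #13 SA[13]=8  'gcaddg'

SA = [6, 10, 4, 1, 9, 7, 3, 2, 11, 12, 5, 0, 13, 8]
i: (SA[i-1],SA[i]) lcp shared
  1: (6,10) 1 'a'
  2: (10,4) 1 'a'
  3: (4,1) 0 ''
  4: (1,9) 0 ''
  5: (9,7) 1 'c'
  6: (7,3) 0 ''
  7: (3,2) 1 'd'
  8: (2,11) 2 'dd'
  9: (11,12) 1 'd'
  10: (12,5) 0 ''
  11: (5,0) 1 'f'
  12: (0,13) 0 ''
  13: (13,8) 1 'g'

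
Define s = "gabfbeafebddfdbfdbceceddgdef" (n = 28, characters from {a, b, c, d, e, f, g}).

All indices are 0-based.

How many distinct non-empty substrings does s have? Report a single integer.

379

rank→(start, suffix):
  0 → (1, 'abfbeafebddfdbfdbceceddgdef')
  1 → (6, 'afebddfdbfdbceceddgdef')
  2 → (17, 'bceceddgdef')
  3 → (9, 'bddfdbfdbceceddgdef')
  4 → (4, 'beafebddfdbfdbceceddgdef')
  5 → (2, 'bfbeafebddfdbfdbceceddgdef')
  6 → (14, 'bfdbceceddgdef')
  7 → (18, 'ceceddgdef')
  8 → (20, 'ceddgdef')
  9 → (16, 'dbceceddgdef')
  10 → (13, 'dbfdbceceddgdef')
  11 → (10, 'ddfdbfdbceceddgdef')
  12 → (22, 'ddgdef')
  13 → (25, 'def')
  14 → (11, 'dfdbfdbceceddgdef')
  15 → (23, 'dgdef')
  16 → (5, 'eafebddfdbfdbceceddgdef')
  17 → (8, 'ebddfdbfdbceceddgdef')
  18 → (19, 'eceddgdef')
  19 → (21, 'eddgdef')
  20 → (26, 'ef')
  21 → (27, 'f')
  22 → (3, 'fbeafebddfdbfdbceceddgdef')
  23 → (15, 'fdbceceddgdef')
  24 → (12, 'fdbfdbceceddgdef')
  25 → (7, 'febddfdbfdbceceddgdef')
  26 → (0, 'gabfbeafebddfdbfdbceceddgdef')
  27 → (24, 'gdef')

SA = [1, 6, 17, 9, 4, 2, 14, 18, 20, 16, 13, 10, 22, 25, 11, 23, 5, 8, 19, 21, 26, 27, 3, 15, 12, 7, 0, 24]
rank  pair      lcp
   1  s[1:],s[6:]  1  'a'
   2  s[6:],s[17:]  0  ''
   3  s[17:],s[9:]  1  'b'
   4  s[9:],s[4:]  1  'b'
   5  s[4:],s[2:]  1  'b'
   6  s[2:],s[14:]  2  'bf'
   7  s[14:],s[18:]  0  ''
   8  s[18:],s[20:]  2  'ce'
   9  s[20:],s[16:]  0  ''
  10  s[16:],s[13:]  2  'db'
  11  s[13:],s[10:]  1  'd'
  12  s[10:],s[22:]  2  'dd'
  13  s[22:],s[25:]  1  'd'
  14  s[25:],s[11:]  1  'd'
  15  s[11:],s[23:]  1  'd'
  16  s[23:],s[5:]  0  ''
  17  s[5:],s[8:]  1  'e'
  18  s[8:],s[19:]  1  'e'
  19  s[19:],s[21:]  1  'e'
  20  s[21:],s[26:]  1  'e'
  21  s[26:],s[27:]  0  ''
  22  s[27:],s[3:]  1  'f'
  23  s[3:],s[15:]  1  'f'
  24  s[15:],s[12:]  3  'fdb'
  25  s[12:],s[7:]  1  'f'
  26  s[7:],s[0:]  0  ''
  27  s[0:],s[24:]  1  'g'

n(n+1)/2 = 28·29/2 = 406
Σ LCP = 0 + 1 + 0 + 1 + 1 + 1 + 2 + 0 + 2 + 0 + 2 + 1 + 2 + 1 + 1 + 1 + 0 + 1 + 1 + 1 + 1 + 0 + 1 + 1 + 3 + 1 + 0 + 1 = 27
distinct = 406 − 27 = 379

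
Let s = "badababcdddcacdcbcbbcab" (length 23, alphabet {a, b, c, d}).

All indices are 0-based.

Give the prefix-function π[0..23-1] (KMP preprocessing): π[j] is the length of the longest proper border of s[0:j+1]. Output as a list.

π[0] = 0
j=1 s[j]='a': π[1]=0 (border '')
j=2 s[j]='d': π[2]=0 (border '')
j=3 s[j]='a': π[3]=0 (border '')
j=4 s[j]='b': π[4]=1 (border 'b')
j=5 s[j]='a': π[5]=2 (border 'ba')
j=6 s[j]='b': k: 2→0; π[6]=1 (border 'b')
j=7 s[j]='c': k: 1→0; π[7]=0 (border '')
j=8 s[j]='d': π[8]=0 (border '')
j=9 s[j]='d': π[9]=0 (border '')
j=10 s[j]='d': π[10]=0 (border '')
j=11 s[j]='c': π[11]=0 (border '')
j=12 s[j]='a': π[12]=0 (border '')
j=13 s[j]='c': π[13]=0 (border '')
j=14 s[j]='d': π[14]=0 (border '')
j=15 s[j]='c': π[15]=0 (border '')
j=16 s[j]='b': π[16]=1 (border 'b')
j=17 s[j]='c': k: 1→0; π[17]=0 (border '')
j=18 s[j]='b': π[18]=1 (border 'b')
j=19 s[j]='b': k: 1→0; π[19]=1 (border 'b')
j=20 s[j]='c': k: 1→0; π[20]=0 (border '')
j=21 s[j]='a': π[21]=0 (border '')
j=22 s[j]='b': π[22]=1 (border 'b')

[0, 0, 0, 0, 1, 2, 1, 0, 0, 0, 0, 0, 0, 0, 0, 0, 1, 0, 1, 1, 0, 0, 1]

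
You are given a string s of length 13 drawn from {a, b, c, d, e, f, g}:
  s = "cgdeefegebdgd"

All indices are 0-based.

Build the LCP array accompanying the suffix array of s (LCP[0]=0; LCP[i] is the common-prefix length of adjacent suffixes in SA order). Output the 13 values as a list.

[0, 0, 0, 1, 1, 0, 1, 1, 1, 0, 0, 2, 1]

rank→(start, suffix):
  0 → (9, 'bdgd')
  1 → (0, 'cgdeefegebdgd')
  2 → (12, 'd')
  3 → (2, 'deefegebdgd')
  4 → (10, 'dgd')
  5 → (8, 'ebdgd')
  6 → (3, 'eefegebdgd')
  7 → (4, 'efegebdgd')
  8 → (6, 'egebdgd')
  9 → (5, 'fegebdgd')
  10 → (11, 'gd')
  11 → (1, 'gdeefegebdgd')
  12 → (7, 'gebdgd')

SA = [9, 0, 12, 2, 10, 8, 3, 4, 6, 5, 11, 1, 7]
[i] adj suffixes → lcp
  [1] 9/0 → 0 ('')
  [2] 0/12 → 0 ('')
  [3] 12/2 → 1 ('d')
  [4] 2/10 → 1 ('d')
  [5] 10/8 → 0 ('')
  [6] 8/3 → 1 ('e')
  [7] 3/4 → 1 ('e')
  [8] 4/6 → 1 ('e')
  [9] 6/5 → 0 ('')
  [10] 5/11 → 0 ('')
  [11] 11/1 → 2 ('gd')
  [12] 1/7 → 1 ('g')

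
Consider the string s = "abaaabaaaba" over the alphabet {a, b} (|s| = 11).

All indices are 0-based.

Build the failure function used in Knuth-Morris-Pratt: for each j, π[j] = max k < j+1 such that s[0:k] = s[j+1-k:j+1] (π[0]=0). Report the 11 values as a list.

π[0] = 0
j=1 s[j]='b': π[1]=0 (border '')
j=2 s[j]='a': π[2]=1 (border 'a')
j=3 s[j]='a': k: 1→0; π[3]=1 (border 'a')
j=4 s[j]='a': k: 1→0; π[4]=1 (border 'a')
j=5 s[j]='b': π[5]=2 (border 'ab')
j=6 s[j]='a': π[6]=3 (border 'aba')
j=7 s[j]='a': π[7]=4 (border 'abaa')
j=8 s[j]='a': π[8]=5 (border 'abaaa')
j=9 s[j]='b': π[9]=6 (border 'abaaab')
j=10 s[j]='a': π[10]=7 (border 'abaaaba')

[0, 0, 1, 1, 1, 2, 3, 4, 5, 6, 7]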